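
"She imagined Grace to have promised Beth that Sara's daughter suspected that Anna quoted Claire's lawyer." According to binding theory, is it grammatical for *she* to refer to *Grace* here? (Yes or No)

*Grace* is an R-expression; Principle C requires it to be free (not bound by any c-commanding expression).
— she: subject of the matrix clause; the pronoun c-commands the R-expression — coreference blocked (Principle C).

No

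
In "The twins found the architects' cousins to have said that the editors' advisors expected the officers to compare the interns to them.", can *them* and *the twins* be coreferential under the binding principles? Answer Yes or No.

*the twins* is an R-expression; Principle C requires it to be free (not bound by any c-commanding expression).
— them: second object of the clause headed by 'compare'; the pronoun does not c-command the R-expression — coreference allowed.

Yes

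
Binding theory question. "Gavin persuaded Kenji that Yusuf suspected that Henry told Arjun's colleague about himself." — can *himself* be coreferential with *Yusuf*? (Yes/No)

*himself* is a reflexive; Principle A requires it to be bound within its binding domain — the clause headed by 'told'.
— Yusuf: subject of the clause headed by 'suspected'; c-commands the reflexive but lies outside its binding domain — cannot bind it (Principle A).

No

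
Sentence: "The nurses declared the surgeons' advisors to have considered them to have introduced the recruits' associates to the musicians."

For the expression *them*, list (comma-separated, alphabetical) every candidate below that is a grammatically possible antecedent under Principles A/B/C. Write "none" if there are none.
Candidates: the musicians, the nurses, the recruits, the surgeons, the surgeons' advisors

the nurses, the surgeons

*them* is a pronoun; Principle B requires it to be free in its binding domain — the clause headed by 'considered'.
— the musicians: second object of the clause headed by 'introduced'; is c-commanded by the pronoun; coreference would bind this R-expression — blocked (Principle C).
— the nurses: subject of the matrix clause; c-commands the pronoun but lies outside its binding domain — allowed.
— the recruits: possessor inside the object DP of the clause headed by 'introduced'; is c-commanded by the pronoun; coreference would bind this R-expression — blocked (Principle C).
— the surgeons: possessor inside the subject DP of the clause headed by 'considered'; does not c-command the pronoun — Principle B does not apply; allowed.
— the surgeons' advisors: subject of the clause headed by 'considered'; c-commands the pronoun within its binding domain — blocked (Principle B).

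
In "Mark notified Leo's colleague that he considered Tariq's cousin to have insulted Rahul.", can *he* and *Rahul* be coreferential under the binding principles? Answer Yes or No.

*Rahul* is an R-expression; Principle C requires it to be free (not bound by any c-commanding expression).
— he: subject of the clause headed by 'considered'; the pronoun c-commands the R-expression — coreference blocked (Principle C).

No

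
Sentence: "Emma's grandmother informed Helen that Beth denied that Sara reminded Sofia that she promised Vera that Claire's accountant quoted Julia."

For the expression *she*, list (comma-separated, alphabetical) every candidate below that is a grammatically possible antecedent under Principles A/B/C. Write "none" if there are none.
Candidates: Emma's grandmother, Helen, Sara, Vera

*she* is a pronoun; Principle B requires it to be free in its binding domain — the clause headed by 'promised'.
— Emma's grandmother: subject of the matrix clause; c-commands the pronoun but lies outside its binding domain — allowed.
— Helen: object of the matrix clause; c-commands the pronoun but lies outside its binding domain — allowed.
— Sara: subject of the clause headed by 'reminded'; c-commands the pronoun but lies outside its binding domain — allowed.
— Vera: object of the clause headed by 'promised'; is c-commanded by the pronoun; coreference would bind this R-expression — blocked (Principle C).

Emma's grandmother, Helen, Sara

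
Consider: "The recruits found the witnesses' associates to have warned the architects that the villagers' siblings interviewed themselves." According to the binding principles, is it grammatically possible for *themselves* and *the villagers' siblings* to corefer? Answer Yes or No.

Yes

*themselves* is a reflexive; Principle A requires it to be bound within its binding domain — the clause headed by 'interviewed'.
— the villagers' siblings: subject of the clause headed by 'interviewed'; c-commands the reflexive within its binding domain — allowed (Principle A).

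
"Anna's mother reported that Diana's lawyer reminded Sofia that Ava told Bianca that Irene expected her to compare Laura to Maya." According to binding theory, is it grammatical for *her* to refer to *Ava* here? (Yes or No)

*Ava* is an R-expression; Principle C requires it to be free (not bound by any c-commanding expression).
— her: subject of the clause headed by 'compare'; the pronoun does not c-command the R-expression — coreference allowed.

Yes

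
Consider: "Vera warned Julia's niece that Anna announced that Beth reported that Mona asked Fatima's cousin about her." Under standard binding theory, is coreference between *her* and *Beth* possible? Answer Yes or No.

*Beth* is an R-expression; Principle C requires it to be free (not bound by any c-commanding expression).
— her: second object of the clause headed by 'asked'; the pronoun does not c-command the R-expression — coreference allowed.

Yes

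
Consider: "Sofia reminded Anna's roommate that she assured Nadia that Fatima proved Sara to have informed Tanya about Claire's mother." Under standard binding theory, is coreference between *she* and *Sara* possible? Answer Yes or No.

*Sara* is an R-expression; Principle C requires it to be free (not bound by any c-commanding expression).
— she: subject of the clause headed by 'assured'; the pronoun c-commands the R-expression — coreference blocked (Principle C).

No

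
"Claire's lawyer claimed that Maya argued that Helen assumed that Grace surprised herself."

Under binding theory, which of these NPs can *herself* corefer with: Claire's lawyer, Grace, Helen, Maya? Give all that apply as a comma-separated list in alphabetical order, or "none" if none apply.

Grace

*herself* is a reflexive; Principle A requires it to be bound within its binding domain — the clause headed by 'surprised'.
— Claire's lawyer: subject of the matrix clause; c-commands the reflexive but lies outside its binding domain — cannot bind it (Principle A).
— Grace: subject of the clause headed by 'surprised'; c-commands the reflexive within its binding domain — allowed (Principle A).
— Helen: subject of the clause headed by 'assumed'; c-commands the reflexive but lies outside its binding domain — cannot bind it (Principle A).
— Maya: subject of the clause headed by 'argued'; c-commands the reflexive but lies outside its binding domain — cannot bind it (Principle A).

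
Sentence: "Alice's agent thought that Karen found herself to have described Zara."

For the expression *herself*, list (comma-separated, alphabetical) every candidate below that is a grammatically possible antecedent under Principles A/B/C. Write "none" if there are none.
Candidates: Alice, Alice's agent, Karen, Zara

Karen

*herself* is a reflexive; Principle A requires it to be bound within its binding domain — the clause headed by 'found'.
— Alice: possessor inside the subject DP of the matrix clause; does not c-command the reflexive — cannot bind it (Principle A).
— Alice's agent: subject of the matrix clause; c-commands the reflexive but lies outside its binding domain — cannot bind it (Principle A).
— Karen: subject of the clause headed by 'found'; c-commands the reflexive within its binding domain — allowed (Principle A).
— Zara: object of the clause headed by 'described'; does not c-command the reflexive — cannot bind it (Principle A).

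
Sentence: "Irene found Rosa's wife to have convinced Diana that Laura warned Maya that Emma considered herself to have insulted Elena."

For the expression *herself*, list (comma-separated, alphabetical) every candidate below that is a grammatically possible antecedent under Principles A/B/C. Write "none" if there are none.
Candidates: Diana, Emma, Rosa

Emma

*herself* is a reflexive; Principle A requires it to be bound within its binding domain — the clause headed by 'considered'.
— Diana: object of the clause headed by 'convinced'; c-commands the reflexive but lies outside its binding domain — cannot bind it (Principle A).
— Emma: subject of the clause headed by 'considered'; c-commands the reflexive within its binding domain — allowed (Principle A).
— Rosa: possessor inside the subject DP of the clause headed by 'convinced'; does not c-command the reflexive — cannot bind it (Principle A).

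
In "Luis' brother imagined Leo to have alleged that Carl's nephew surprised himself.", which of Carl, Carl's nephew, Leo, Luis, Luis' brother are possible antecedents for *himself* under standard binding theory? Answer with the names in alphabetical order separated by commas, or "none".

*himself* is a reflexive; Principle A requires it to be bound within its binding domain — the clause headed by 'surprised'.
— Carl: possessor inside the subject DP of the clause headed by 'surprised'; does not c-command the reflexive — cannot bind it (Principle A).
— Carl's nephew: subject of the clause headed by 'surprised'; c-commands the reflexive within its binding domain — allowed (Principle A).
— Leo: subject of the clause headed by 'alleged'; c-commands the reflexive but lies outside its binding domain — cannot bind it (Principle A).
— Luis: possessor inside the subject DP of the matrix clause; does not c-command the reflexive — cannot bind it (Principle A).
— Luis' brother: subject of the matrix clause; c-commands the reflexive but lies outside its binding domain — cannot bind it (Principle A).

Carl's nephew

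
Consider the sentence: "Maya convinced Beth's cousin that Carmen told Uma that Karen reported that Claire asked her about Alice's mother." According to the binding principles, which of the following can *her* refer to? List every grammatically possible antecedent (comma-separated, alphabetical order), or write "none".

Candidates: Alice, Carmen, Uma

Carmen, Uma

*her* is a pronoun; Principle B requires it to be free in its binding domain — the clause headed by 'asked'.
— Alice: possessor inside the second object DP of the clause headed by 'asked'; is c-commanded by the pronoun; coreference would bind this R-expression — blocked (Principle C).
— Carmen: subject of the clause headed by 'told'; c-commands the pronoun but lies outside its binding domain — allowed.
— Uma: object of the clause headed by 'told'; c-commands the pronoun but lies outside its binding domain — allowed.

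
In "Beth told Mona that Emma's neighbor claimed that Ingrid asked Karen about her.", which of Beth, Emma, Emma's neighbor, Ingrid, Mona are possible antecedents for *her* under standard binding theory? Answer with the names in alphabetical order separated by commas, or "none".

Beth, Emma, Emma's neighbor, Mona

*her* is a pronoun; Principle B requires it to be free in its binding domain — the clause headed by 'asked'.
— Beth: subject of the matrix clause; c-commands the pronoun but lies outside its binding domain — allowed.
— Emma: possessor inside the subject DP of the clause headed by 'claimed'; does not c-command the pronoun — Principle B does not apply; allowed.
— Emma's neighbor: subject of the clause headed by 'claimed'; c-commands the pronoun but lies outside its binding domain — allowed.
— Ingrid: subject of the clause headed by 'asked'; c-commands the pronoun within its binding domain — blocked (Principle B).
— Mona: object of the matrix clause; c-commands the pronoun but lies outside its binding domain — allowed.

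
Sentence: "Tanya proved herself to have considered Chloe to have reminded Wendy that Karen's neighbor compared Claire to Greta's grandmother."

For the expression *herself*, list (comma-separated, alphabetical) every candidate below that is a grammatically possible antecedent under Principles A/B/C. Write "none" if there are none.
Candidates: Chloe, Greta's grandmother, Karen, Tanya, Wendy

Tanya

*herself* is a reflexive; Principle A requires it to be bound within its binding domain — the matrix clause.
— Chloe: subject of the clause headed by 'reminded'; does not c-command the reflexive — cannot bind it (Principle A).
— Greta's grandmother: second object of the clause headed by 'compared'; does not c-command the reflexive — cannot bind it (Principle A).
— Karen: possessor inside the subject DP of the clause headed by 'compared'; does not c-command the reflexive — cannot bind it (Principle A).
— Tanya: subject of the matrix clause; c-commands the reflexive within its binding domain — allowed (Principle A).
— Wendy: object of the clause headed by 'reminded'; does not c-command the reflexive — cannot bind it (Principle A).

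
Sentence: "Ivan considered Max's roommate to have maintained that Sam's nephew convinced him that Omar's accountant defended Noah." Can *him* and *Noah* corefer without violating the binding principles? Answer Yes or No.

No

*Noah* is an R-expression; Principle C requires it to be free (not bound by any c-commanding expression).
— him: object of the clause headed by 'convinced'; the pronoun c-commands the R-expression — coreference blocked (Principle C).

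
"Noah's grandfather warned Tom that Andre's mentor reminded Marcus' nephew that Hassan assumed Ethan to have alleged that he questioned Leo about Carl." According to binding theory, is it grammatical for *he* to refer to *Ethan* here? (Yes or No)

Yes

*Ethan* is an R-expression; Principle C requires it to be free (not bound by any c-commanding expression).
— he: subject of the clause headed by 'questioned'; the pronoun does not c-command the R-expression — coreference allowed.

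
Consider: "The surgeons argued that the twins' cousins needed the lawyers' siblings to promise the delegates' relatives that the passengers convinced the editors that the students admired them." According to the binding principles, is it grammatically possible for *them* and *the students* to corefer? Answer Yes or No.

No

*them* is a pronoun; Principle B requires it to be free in its binding domain — the clause headed by 'admired'.
— the students: subject of the clause headed by 'admired'; c-commands the pronoun within its binding domain — blocked (Principle B).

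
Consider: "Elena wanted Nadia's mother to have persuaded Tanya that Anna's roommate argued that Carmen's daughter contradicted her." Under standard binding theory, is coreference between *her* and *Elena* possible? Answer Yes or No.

Yes

*Elena* is an R-expression; Principle C requires it to be free (not bound by any c-commanding expression).
— her: object of the clause headed by 'contradicted'; the pronoun does not c-command the R-expression — coreference allowed.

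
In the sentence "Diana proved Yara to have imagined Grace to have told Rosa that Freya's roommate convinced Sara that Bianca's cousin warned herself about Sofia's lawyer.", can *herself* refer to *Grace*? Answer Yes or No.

*herself* is a reflexive; Principle A requires it to be bound within its binding domain — the clause headed by 'warned'.
— Grace: subject of the clause headed by 'told'; c-commands the reflexive but lies outside its binding domain — cannot bind it (Principle A).

No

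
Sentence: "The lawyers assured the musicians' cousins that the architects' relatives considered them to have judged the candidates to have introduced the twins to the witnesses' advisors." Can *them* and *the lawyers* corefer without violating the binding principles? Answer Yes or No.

Yes

*the lawyers* is an R-expression; Principle C requires it to be free (not bound by any c-commanding expression).
— them: subject of the clause headed by 'judged'; the pronoun does not c-command the R-expression — coreference allowed.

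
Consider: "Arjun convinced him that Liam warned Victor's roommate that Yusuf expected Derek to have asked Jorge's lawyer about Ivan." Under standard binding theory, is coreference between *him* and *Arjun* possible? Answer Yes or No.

No

*Arjun* is an R-expression; Principle C requires it to be free (not bound by any c-commanding expression).
— him: object of the matrix clause; the R-expression locally c-commands the pronoun — coreference blocked (Principle B on the pronoun).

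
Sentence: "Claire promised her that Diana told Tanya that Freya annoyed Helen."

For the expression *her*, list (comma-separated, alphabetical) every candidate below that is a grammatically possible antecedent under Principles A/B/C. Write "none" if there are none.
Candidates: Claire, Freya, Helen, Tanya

*her* is a pronoun; Principle B requires it to be free in its binding domain — the matrix clause.
— Claire: subject of the matrix clause; c-commands the pronoun within its binding domain — blocked (Principle B).
— Freya: subject of the clause headed by 'annoyed'; is c-commanded by the pronoun; coreference would bind this R-expression — blocked (Principle C).
— Helen: object of the clause headed by 'annoyed'; is c-commanded by the pronoun; coreference would bind this R-expression — blocked (Principle C).
— Tanya: object of the clause headed by 'told'; is c-commanded by the pronoun; coreference would bind this R-expression — blocked (Principle C).

none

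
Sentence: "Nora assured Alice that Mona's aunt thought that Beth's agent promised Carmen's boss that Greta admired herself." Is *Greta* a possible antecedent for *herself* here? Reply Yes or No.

Yes

*herself* is a reflexive; Principle A requires it to be bound within its binding domain — the clause headed by 'admired'.
— Greta: subject of the clause headed by 'admired'; c-commands the reflexive within its binding domain — allowed (Principle A).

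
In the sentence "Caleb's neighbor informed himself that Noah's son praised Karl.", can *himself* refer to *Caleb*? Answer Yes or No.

No

*himself* is a reflexive; Principle A requires it to be bound within its binding domain — the matrix clause.
— Caleb: possessor inside the subject DP of the matrix clause; does not c-command the reflexive — cannot bind it (Principle A).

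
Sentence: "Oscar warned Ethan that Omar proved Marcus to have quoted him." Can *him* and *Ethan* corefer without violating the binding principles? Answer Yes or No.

*Ethan* is an R-expression; Principle C requires it to be free (not bound by any c-commanding expression).
— him: object of the clause headed by 'quoted'; the pronoun does not c-command the R-expression — coreference allowed.

Yes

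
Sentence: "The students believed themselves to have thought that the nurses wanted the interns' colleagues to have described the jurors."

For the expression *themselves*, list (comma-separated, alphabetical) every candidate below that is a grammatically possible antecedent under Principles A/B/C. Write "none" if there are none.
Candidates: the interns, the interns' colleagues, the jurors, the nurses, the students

*themselves* is a reflexive; Principle A requires it to be bound within its binding domain — the matrix clause.
— the interns: possessor inside the subject DP of the clause headed by 'described'; does not c-command the reflexive — cannot bind it (Principle A).
— the interns' colleagues: subject of the clause headed by 'described'; does not c-command the reflexive — cannot bind it (Principle A).
— the jurors: object of the clause headed by 'described'; does not c-command the reflexive — cannot bind it (Principle A).
— the nurses: subject of the clause headed by 'wanted'; does not c-command the reflexive — cannot bind it (Principle A).
— the students: subject of the matrix clause; c-commands the reflexive within its binding domain — allowed (Principle A).

the students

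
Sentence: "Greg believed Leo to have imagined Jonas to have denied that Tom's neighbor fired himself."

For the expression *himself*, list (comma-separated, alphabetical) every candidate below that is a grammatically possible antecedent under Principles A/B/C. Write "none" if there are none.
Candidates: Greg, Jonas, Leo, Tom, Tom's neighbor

*himself* is a reflexive; Principle A requires it to be bound within its binding domain — the clause headed by 'fired'.
— Greg: subject of the matrix clause; c-commands the reflexive but lies outside its binding domain — cannot bind it (Principle A).
— Jonas: subject of the clause headed by 'denied'; c-commands the reflexive but lies outside its binding domain — cannot bind it (Principle A).
— Leo: subject of the clause headed by 'imagined'; c-commands the reflexive but lies outside its binding domain — cannot bind it (Principle A).
— Tom: possessor inside the subject DP of the clause headed by 'fired'; does not c-command the reflexive — cannot bind it (Principle A).
— Tom's neighbor: subject of the clause headed by 'fired'; c-commands the reflexive within its binding domain — allowed (Principle A).

Tom's neighbor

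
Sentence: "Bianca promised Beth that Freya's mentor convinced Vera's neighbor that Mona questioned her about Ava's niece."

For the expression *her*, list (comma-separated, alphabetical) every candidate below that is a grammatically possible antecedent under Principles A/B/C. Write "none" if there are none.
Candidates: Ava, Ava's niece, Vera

*her* is a pronoun; Principle B requires it to be free in its binding domain — the clause headed by 'questioned'.
— Ava: possessor inside the second object DP of the clause headed by 'questioned'; is c-commanded by the pronoun; coreference would bind this R-expression — blocked (Principle C).
— Ava's niece: second object of the clause headed by 'questioned'; is c-commanded by the pronoun; coreference would bind this R-expression — blocked (Principle C).
— Vera: possessor inside the object DP of the clause headed by 'convinced'; does not c-command the pronoun — Principle B does not apply; allowed.

Vera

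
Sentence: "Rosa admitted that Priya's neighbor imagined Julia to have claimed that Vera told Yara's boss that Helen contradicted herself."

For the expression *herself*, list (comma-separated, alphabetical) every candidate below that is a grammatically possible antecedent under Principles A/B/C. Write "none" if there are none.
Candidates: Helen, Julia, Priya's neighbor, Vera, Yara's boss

Helen

*herself* is a reflexive; Principle A requires it to be bound within its binding domain — the clause headed by 'contradicted'.
— Helen: subject of the clause headed by 'contradicted'; c-commands the reflexive within its binding domain — allowed (Principle A).
— Julia: subject of the clause headed by 'claimed'; c-commands the reflexive but lies outside its binding domain — cannot bind it (Principle A).
— Priya's neighbor: subject of the clause headed by 'imagined'; c-commands the reflexive but lies outside its binding domain — cannot bind it (Principle A).
— Vera: subject of the clause headed by 'told'; c-commands the reflexive but lies outside its binding domain — cannot bind it (Principle A).
— Yara's boss: object of the clause headed by 'told'; c-commands the reflexive but lies outside its binding domain — cannot bind it (Principle A).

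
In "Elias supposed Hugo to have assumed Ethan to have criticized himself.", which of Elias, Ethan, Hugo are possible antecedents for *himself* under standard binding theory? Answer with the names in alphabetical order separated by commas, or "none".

*himself* is a reflexive; Principle A requires it to be bound within its binding domain — the clause headed by 'criticized'.
— Elias: subject of the matrix clause; c-commands the reflexive but lies outside its binding domain — cannot bind it (Principle A).
— Ethan: subject of the clause headed by 'criticized'; c-commands the reflexive within its binding domain — allowed (Principle A).
— Hugo: subject of the clause headed by 'assumed'; c-commands the reflexive but lies outside its binding domain — cannot bind it (Principle A).

Ethan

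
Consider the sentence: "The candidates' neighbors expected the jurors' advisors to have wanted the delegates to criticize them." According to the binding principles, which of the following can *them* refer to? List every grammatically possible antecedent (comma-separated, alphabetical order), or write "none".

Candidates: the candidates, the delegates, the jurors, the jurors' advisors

*them* is a pronoun; Principle B requires it to be free in its binding domain — the clause headed by 'criticize'.
— the candidates: possessor inside the subject DP of the matrix clause; does not c-command the pronoun — Principle B does not apply; allowed.
— the delegates: subject of the clause headed by 'criticize'; c-commands the pronoun within its binding domain — blocked (Principle B).
— the jurors: possessor inside the subject DP of the clause headed by 'wanted'; does not c-command the pronoun — Principle B does not apply; allowed.
— the jurors' advisors: subject of the clause headed by 'wanted'; c-commands the pronoun but lies outside its binding domain — allowed.

the candidates, the jurors, the jurors' advisors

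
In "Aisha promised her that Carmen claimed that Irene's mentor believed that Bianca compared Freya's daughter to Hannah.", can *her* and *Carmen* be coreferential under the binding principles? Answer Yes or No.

*Carmen* is an R-expression; Principle C requires it to be free (not bound by any c-commanding expression).
— her: object of the matrix clause; the pronoun c-commands the R-expression — coreference blocked (Principle C).

No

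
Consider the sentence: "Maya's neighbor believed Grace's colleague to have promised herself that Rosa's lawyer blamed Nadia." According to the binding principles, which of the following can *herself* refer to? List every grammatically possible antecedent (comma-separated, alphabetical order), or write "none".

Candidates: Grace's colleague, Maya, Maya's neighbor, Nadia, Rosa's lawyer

Grace's colleague

*herself* is a reflexive; Principle A requires it to be bound within its binding domain — the clause headed by 'promised'.
— Grace's colleague: subject of the clause headed by 'promised'; c-commands the reflexive within its binding domain — allowed (Principle A).
— Maya: possessor inside the subject DP of the matrix clause; does not c-command the reflexive — cannot bind it (Principle A).
— Maya's neighbor: subject of the matrix clause; c-commands the reflexive but lies outside its binding domain — cannot bind it (Principle A).
— Nadia: object of the clause headed by 'blamed'; does not c-command the reflexive — cannot bind it (Principle A).
— Rosa's lawyer: subject of the clause headed by 'blamed'; does not c-command the reflexive — cannot bind it (Principle A).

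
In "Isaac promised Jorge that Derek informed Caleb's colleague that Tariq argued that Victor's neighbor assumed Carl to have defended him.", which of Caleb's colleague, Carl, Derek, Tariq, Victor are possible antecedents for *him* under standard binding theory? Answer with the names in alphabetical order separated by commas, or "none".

Caleb's colleague, Derek, Tariq, Victor

*him* is a pronoun; Principle B requires it to be free in its binding domain — the clause headed by 'defended'.
— Caleb's colleague: object of the clause headed by 'informed'; c-commands the pronoun but lies outside its binding domain — allowed.
— Carl: subject of the clause headed by 'defended'; c-commands the pronoun within its binding domain — blocked (Principle B).
— Derek: subject of the clause headed by 'informed'; c-commands the pronoun but lies outside its binding domain — allowed.
— Tariq: subject of the clause headed by 'argued'; c-commands the pronoun but lies outside its binding domain — allowed.
— Victor: possessor inside the subject DP of the clause headed by 'assumed'; does not c-command the pronoun — Principle B does not apply; allowed.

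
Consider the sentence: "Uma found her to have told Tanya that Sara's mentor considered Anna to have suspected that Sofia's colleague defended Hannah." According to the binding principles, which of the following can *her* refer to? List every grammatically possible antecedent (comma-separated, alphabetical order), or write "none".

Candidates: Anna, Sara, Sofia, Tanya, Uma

none

*her* is a pronoun; Principle B requires it to be free in its binding domain — the matrix clause.
— Anna: subject of the clause headed by 'suspected'; is c-commanded by the pronoun; coreference would bind this R-expression — blocked (Principle C).
— Sara: possessor inside the subject DP of the clause headed by 'considered'; is c-commanded by the pronoun; coreference would bind this R-expression — blocked (Principle C).
— Sofia: possessor inside the subject DP of the clause headed by 'defended'; is c-commanded by the pronoun; coreference would bind this R-expression — blocked (Principle C).
— Tanya: object of the clause headed by 'told'; is c-commanded by the pronoun; coreference would bind this R-expression — blocked (Principle C).
— Uma: subject of the matrix clause; c-commands the pronoun within its binding domain — blocked (Principle B).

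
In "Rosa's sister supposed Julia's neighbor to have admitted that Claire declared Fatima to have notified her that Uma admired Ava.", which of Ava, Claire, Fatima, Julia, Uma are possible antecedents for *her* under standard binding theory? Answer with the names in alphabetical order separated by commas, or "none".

*her* is a pronoun; Principle B requires it to be free in its binding domain — the clause headed by 'notified'.
— Ava: object of the clause headed by 'admired'; is c-commanded by the pronoun; coreference would bind this R-expression — blocked (Principle C).
— Claire: subject of the clause headed by 'declared'; c-commands the pronoun but lies outside its binding domain — allowed.
— Fatima: subject of the clause headed by 'notified'; c-commands the pronoun within its binding domain — blocked (Principle B).
— Julia: possessor inside the subject DP of the clause headed by 'admitted'; does not c-command the pronoun — Principle B does not apply; allowed.
— Uma: subject of the clause headed by 'admired'; is c-commanded by the pronoun; coreference would bind this R-expression — blocked (Principle C).

Claire, Julia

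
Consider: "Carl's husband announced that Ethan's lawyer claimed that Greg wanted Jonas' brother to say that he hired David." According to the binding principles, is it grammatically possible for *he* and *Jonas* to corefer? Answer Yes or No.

Yes

*he* is a pronoun; Principle B requires it to be free in its binding domain — the clause headed by 'hired'.
— Jonas: possessor inside the subject DP of the clause headed by 'say'; does not c-command the pronoun — Principle B does not apply; allowed.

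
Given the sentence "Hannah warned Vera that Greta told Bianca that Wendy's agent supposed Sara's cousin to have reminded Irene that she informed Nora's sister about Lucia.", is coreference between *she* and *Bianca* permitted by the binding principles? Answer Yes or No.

*she* is a pronoun; Principle B requires it to be free in its binding domain — the clause headed by 'informed'.
— Bianca: object of the clause headed by 'told'; c-commands the pronoun but lies outside its binding domain — allowed.

Yes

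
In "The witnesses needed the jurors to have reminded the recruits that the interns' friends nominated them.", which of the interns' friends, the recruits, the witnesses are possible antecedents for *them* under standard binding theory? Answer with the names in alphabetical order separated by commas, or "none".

the recruits, the witnesses

*them* is a pronoun; Principle B requires it to be free in its binding domain — the clause headed by 'nominated'.
— the interns' friends: subject of the clause headed by 'nominated'; c-commands the pronoun within its binding domain — blocked (Principle B).
— the recruits: object of the clause headed by 'reminded'; c-commands the pronoun but lies outside its binding domain — allowed.
— the witnesses: subject of the matrix clause; c-commands the pronoun but lies outside its binding domain — allowed.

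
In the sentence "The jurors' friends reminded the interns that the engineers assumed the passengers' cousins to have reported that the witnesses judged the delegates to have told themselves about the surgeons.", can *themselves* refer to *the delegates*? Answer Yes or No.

Yes

*themselves* is a reflexive; Principle A requires it to be bound within its binding domain — the clause headed by 'told'.
— the delegates: subject of the clause headed by 'told'; c-commands the reflexive within its binding domain — allowed (Principle A).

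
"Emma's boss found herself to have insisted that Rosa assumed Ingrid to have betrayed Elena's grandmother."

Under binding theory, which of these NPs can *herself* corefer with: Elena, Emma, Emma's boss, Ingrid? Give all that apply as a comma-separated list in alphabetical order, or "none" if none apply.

Emma's boss

*herself* is a reflexive; Principle A requires it to be bound within its binding domain — the matrix clause.
— Elena: possessor inside the object DP of the clause headed by 'betrayed'; does not c-command the reflexive — cannot bind it (Principle A).
— Emma: possessor inside the subject DP of the matrix clause; does not c-command the reflexive — cannot bind it (Principle A).
— Emma's boss: subject of the matrix clause; c-commands the reflexive within its binding domain — allowed (Principle A).
— Ingrid: subject of the clause headed by 'betrayed'; does not c-command the reflexive — cannot bind it (Principle A).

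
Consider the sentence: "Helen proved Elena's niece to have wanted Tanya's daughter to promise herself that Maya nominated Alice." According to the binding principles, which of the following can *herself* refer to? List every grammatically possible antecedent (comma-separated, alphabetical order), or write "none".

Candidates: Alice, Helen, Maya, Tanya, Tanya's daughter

Tanya's daughter

*herself* is a reflexive; Principle A requires it to be bound within its binding domain — the clause headed by 'promise'.
— Alice: object of the clause headed by 'nominated'; does not c-command the reflexive — cannot bind it (Principle A).
— Helen: subject of the matrix clause; c-commands the reflexive but lies outside its binding domain — cannot bind it (Principle A).
— Maya: subject of the clause headed by 'nominated'; does not c-command the reflexive — cannot bind it (Principle A).
— Tanya: possessor inside the subject DP of the clause headed by 'promise'; does not c-command the reflexive — cannot bind it (Principle A).
— Tanya's daughter: subject of the clause headed by 'promise'; c-commands the reflexive within its binding domain — allowed (Principle A).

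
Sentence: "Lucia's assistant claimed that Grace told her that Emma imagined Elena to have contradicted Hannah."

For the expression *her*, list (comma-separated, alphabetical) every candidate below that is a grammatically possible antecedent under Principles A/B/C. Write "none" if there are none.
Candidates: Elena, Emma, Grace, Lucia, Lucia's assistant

*her* is a pronoun; Principle B requires it to be free in its binding domain — the clause headed by 'told'.
— Elena: subject of the clause headed by 'contradicted'; is c-commanded by the pronoun; coreference would bind this R-expression — blocked (Principle C).
— Emma: subject of the clause headed by 'imagined'; is c-commanded by the pronoun; coreference would bind this R-expression — blocked (Principle C).
— Grace: subject of the clause headed by 'told'; c-commands the pronoun within its binding domain — blocked (Principle B).
— Lucia: possessor inside the subject DP of the matrix clause; does not c-command the pronoun — Principle B does not apply; allowed.
— Lucia's assistant: subject of the matrix clause; c-commands the pronoun but lies outside its binding domain — allowed.

Lucia, Lucia's assistant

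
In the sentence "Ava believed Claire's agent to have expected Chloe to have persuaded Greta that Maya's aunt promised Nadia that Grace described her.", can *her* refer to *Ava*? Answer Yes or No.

*her* is a pronoun; Principle B requires it to be free in its binding domain — the clause headed by 'described'.
— Ava: subject of the matrix clause; c-commands the pronoun but lies outside its binding domain — allowed.

Yes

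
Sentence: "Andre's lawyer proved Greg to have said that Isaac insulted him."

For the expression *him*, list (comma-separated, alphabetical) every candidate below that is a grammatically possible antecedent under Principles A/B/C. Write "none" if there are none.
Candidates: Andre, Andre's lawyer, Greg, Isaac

Andre, Andre's lawyer, Greg

*him* is a pronoun; Principle B requires it to be free in its binding domain — the clause headed by 'insulted'.
— Andre: possessor inside the subject DP of the matrix clause; does not c-command the pronoun — Principle B does not apply; allowed.
— Andre's lawyer: subject of the matrix clause; c-commands the pronoun but lies outside its binding domain — allowed.
— Greg: subject of the clause headed by 'said'; c-commands the pronoun but lies outside its binding domain — allowed.
— Isaac: subject of the clause headed by 'insulted'; c-commands the pronoun within its binding domain — blocked (Principle B).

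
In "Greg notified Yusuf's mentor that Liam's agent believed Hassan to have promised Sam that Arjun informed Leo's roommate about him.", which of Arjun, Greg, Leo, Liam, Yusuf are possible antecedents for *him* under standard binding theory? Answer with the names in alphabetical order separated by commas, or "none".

Greg, Leo, Liam, Yusuf

*him* is a pronoun; Principle B requires it to be free in its binding domain — the clause headed by 'informed'.
— Arjun: subject of the clause headed by 'informed'; c-commands the pronoun within its binding domain — blocked (Principle B).
— Greg: subject of the matrix clause; c-commands the pronoun but lies outside its binding domain — allowed.
— Leo: possessor inside the object DP of the clause headed by 'informed'; does not c-command the pronoun — Principle B does not apply; allowed.
— Liam: possessor inside the subject DP of the clause headed by 'believed'; does not c-command the pronoun — Principle B does not apply; allowed.
— Yusuf: possessor inside the object DP of the matrix clause; does not c-command the pronoun — Principle B does not apply; allowed.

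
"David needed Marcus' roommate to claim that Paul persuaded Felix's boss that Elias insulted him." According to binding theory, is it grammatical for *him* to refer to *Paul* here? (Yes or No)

Yes

*Paul* is an R-expression; Principle C requires it to be free (not bound by any c-commanding expression).
— him: object of the clause headed by 'insulted'; the pronoun does not c-command the R-expression — coreference allowed.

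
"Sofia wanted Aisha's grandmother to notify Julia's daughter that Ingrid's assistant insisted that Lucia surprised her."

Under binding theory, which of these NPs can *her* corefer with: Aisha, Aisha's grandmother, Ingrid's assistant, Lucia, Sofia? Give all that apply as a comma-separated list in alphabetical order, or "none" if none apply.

*her* is a pronoun; Principle B requires it to be free in its binding domain — the clause headed by 'surprised'.
— Aisha: possessor inside the subject DP of the clause headed by 'notify'; does not c-command the pronoun — Principle B does not apply; allowed.
— Aisha's grandmother: subject of the clause headed by 'notify'; c-commands the pronoun but lies outside its binding domain — allowed.
— Ingrid's assistant: subject of the clause headed by 'insisted'; c-commands the pronoun but lies outside its binding domain — allowed.
— Lucia: subject of the clause headed by 'surprised'; c-commands the pronoun within its binding domain — blocked (Principle B).
— Sofia: subject of the matrix clause; c-commands the pronoun but lies outside its binding domain — allowed.

Aisha, Aisha's grandmother, Ingrid's assistant, Sofia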